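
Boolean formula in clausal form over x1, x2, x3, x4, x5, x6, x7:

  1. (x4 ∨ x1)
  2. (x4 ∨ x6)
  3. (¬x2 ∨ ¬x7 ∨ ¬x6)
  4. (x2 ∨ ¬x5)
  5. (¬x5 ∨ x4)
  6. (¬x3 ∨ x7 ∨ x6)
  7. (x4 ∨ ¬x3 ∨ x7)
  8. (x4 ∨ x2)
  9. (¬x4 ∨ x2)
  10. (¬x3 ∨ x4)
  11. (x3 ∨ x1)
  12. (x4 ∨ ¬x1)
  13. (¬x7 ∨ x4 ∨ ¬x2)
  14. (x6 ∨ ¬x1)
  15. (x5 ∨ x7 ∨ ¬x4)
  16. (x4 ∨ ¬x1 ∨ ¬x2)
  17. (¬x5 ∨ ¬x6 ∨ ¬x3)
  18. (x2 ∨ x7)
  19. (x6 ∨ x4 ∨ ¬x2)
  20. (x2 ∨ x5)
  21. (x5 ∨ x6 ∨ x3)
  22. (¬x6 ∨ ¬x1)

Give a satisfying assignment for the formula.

x1 = 0, x2 = 1, x3 = 1, x4 = 1, x5 = 0, x6 = 0, x7 = 1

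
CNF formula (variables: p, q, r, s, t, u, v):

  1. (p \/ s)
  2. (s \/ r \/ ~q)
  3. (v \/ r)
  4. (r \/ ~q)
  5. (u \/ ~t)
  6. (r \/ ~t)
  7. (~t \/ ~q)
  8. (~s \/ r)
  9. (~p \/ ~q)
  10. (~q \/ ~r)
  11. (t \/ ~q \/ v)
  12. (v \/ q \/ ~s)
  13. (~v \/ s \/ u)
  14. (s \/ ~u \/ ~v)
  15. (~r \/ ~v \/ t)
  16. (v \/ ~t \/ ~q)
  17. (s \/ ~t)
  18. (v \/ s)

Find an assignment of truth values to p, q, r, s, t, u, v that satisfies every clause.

p=T, q=F, r=T, s=T, t=T, u=T, v=T

Check each clause:
  1. (p \/ s) — p is true.
  2. (~q \/ r \/ s) — r is true.
  3. (r \/ v) — r is true.
  4. (r \/ ~q) — r is true.
  5. (~t \/ u) — u is true.
  6. (r \/ ~t) — r is true.
  7. (~t \/ ~q) — ~q is true.
  8. (r \/ ~s) — r is true.
  9. (~p \/ ~q) — ~q is true.
  10. (~q \/ ~r) — ~q is true.
  11. (t \/ v \/ ~q) — t is true.
  12. (~s \/ v \/ q) — v is true.
  13. (u \/ ~v \/ s) — s is true.
  14. (~v \/ ~u \/ s) — s is true.
  15. (~v \/ ~r \/ t) — t is true.
  16. (~q \/ ~t \/ v) — ~q is true.
  17. (~t \/ s) — s is true.
  18. (s \/ v) — s is true.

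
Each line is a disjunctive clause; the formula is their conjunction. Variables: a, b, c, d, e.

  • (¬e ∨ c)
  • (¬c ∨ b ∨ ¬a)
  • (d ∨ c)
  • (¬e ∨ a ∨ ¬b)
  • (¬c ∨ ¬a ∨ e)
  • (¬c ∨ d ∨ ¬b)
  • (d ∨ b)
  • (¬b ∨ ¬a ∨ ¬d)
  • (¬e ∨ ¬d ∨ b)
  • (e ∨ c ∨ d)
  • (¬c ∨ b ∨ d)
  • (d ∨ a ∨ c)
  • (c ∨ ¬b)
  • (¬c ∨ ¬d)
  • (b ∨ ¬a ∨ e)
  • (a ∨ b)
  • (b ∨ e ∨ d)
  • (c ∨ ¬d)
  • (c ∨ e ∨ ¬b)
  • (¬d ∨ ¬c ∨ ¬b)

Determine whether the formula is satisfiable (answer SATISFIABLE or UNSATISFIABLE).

UNSATISFIABLE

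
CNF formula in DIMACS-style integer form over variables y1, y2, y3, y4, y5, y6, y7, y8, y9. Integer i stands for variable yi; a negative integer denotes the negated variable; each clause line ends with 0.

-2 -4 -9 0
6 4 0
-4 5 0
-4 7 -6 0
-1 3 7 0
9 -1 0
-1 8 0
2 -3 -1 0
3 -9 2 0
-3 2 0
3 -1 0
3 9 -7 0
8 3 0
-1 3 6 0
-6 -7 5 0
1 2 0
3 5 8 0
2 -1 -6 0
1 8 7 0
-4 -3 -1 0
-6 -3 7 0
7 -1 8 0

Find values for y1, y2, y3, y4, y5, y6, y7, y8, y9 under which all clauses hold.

y1=False, y2=True, y3=True, y4=False, y5=True, y6=True, y7=True, y8=True, y9=True

Check each clause:
  1. (!y9 || !y2 || !y4) — !y4 is true.
  2. (y4 || y6) — y6 is true.
  3. (!y4 || y5) — !y4 is true.
  4. (!y6 || y7 || !y4) — !y4 is true.
  5. (y7 || !y1 || y3) — y3 is true.
  6. (!y1 || y9) — y9 is true.
  7. (!y1 || y8) — y8 is true.
  8. (!y3 || !y1 || y2) — y2 is true.
  9. (y2 || !y9 || y3) — y2 is true.
  10. (!y3 || y2) — y2 is true.
  11. (!y1 || y3) — y3 is true.
  12. (y3 || y9 || !y7) — y9 is true.
  13. (y3 || y8) — y8 is true.
  14. (y6 || !y1 || y3) — y3 is true.
  15. (!y7 || y5 || !y6) — y5 is true.
  16. (y1 || y2) — y2 is true.
  17. (y5 || y8 || y3) — y8 is true.
  18. (y2 || !y1 || !y6) — y2 is true.
  19. (y7 || y8 || y1) — y8 is true.
  20. (!y1 || !y3 || !y4) — !y4 is true.
  21. (!y3 || y7 || !y6) — y7 is true.
  22. (y7 || !y1 || y8) — y8 is true.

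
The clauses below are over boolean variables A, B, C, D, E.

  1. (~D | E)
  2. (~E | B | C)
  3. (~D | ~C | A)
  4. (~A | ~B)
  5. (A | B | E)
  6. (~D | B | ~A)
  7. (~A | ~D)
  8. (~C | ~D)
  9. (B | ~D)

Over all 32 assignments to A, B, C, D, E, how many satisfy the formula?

Case analysis on D and A:
  D=1, A=1: a clause becomes empty — 0.
  D=1, A=0: remaining (B,C,E) ∈ {(1,0,1)} — 1.
  D=0, A=1: remaining (B,C,E) ∈ {(0,0,0); (0,1,0); (0,1,1)} — 3.
  D=0, A=0: 5 of the 8 assignments to (B,C,E) work.
Total: 0 + 1 + 3 + 5 = 9.

9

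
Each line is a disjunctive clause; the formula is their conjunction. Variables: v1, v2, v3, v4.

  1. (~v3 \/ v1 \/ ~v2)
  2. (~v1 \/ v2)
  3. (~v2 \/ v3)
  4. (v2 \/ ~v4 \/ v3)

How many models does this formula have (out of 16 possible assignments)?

5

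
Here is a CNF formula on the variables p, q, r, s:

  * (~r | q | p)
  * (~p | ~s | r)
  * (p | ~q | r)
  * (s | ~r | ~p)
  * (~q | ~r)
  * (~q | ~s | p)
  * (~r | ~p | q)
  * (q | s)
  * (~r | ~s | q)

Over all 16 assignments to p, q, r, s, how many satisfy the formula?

2

The models are:
  p=0 q=0 r=0 s=1
  p=1 q=1 r=0 s=0
That's 2 in total.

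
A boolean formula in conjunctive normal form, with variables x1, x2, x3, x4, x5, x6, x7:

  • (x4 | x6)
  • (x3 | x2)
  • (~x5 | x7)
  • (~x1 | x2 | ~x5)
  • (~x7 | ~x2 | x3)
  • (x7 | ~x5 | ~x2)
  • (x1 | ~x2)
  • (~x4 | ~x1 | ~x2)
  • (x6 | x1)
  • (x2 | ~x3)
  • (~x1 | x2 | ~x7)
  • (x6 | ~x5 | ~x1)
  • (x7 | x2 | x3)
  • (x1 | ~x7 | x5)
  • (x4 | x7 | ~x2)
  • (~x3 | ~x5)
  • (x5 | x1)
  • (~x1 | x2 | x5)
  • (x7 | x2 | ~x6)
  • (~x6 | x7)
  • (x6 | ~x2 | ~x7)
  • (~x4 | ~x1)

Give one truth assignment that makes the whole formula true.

Try x1 = True.
  then x4 is forced to False.
  then x6 is forced to True.
  then x7 is forced to True.
  then x2 is forced to True.
  then x3 is forced to True.
  then x5 is forced to False.

x1 = True  x2 = True  x3 = True  x4 = False  x5 = False  x6 = True  x7 = True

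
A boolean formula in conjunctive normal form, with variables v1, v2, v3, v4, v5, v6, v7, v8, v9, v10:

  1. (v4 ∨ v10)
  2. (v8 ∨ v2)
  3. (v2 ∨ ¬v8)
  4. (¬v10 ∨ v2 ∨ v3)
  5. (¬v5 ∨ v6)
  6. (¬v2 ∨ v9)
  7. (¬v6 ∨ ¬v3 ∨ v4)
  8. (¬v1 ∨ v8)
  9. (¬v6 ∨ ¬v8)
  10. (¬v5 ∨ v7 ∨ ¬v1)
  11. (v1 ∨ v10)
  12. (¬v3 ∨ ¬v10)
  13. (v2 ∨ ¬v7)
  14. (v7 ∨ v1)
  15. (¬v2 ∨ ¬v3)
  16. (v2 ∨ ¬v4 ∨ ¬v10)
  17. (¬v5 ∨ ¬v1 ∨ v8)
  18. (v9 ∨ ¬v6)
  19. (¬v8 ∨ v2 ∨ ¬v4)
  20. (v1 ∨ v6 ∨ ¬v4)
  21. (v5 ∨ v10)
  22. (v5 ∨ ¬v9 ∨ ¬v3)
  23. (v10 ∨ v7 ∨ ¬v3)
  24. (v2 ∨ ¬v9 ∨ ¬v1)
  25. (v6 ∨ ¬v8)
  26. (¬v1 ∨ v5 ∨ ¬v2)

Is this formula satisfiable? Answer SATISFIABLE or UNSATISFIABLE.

Branch on v1: take v1 = False.
  then v10 is forced to True.
  then v3 is forced to False.
  then v2 is forced to True.
  then v9 is forced to True.
  then v7 is forced to True.
Set v4 = True and propagate.
  then v6 is forced to True.
  then v8 is forced to False.
v5 is now unconstrained; take v5 = False.
So v1=0, v2=1, v3=0, v4=1, v5=0, v6=1, v7=1, v8=0, v9=1, v10=1 is a satisfying assignment.

SATISFIABLE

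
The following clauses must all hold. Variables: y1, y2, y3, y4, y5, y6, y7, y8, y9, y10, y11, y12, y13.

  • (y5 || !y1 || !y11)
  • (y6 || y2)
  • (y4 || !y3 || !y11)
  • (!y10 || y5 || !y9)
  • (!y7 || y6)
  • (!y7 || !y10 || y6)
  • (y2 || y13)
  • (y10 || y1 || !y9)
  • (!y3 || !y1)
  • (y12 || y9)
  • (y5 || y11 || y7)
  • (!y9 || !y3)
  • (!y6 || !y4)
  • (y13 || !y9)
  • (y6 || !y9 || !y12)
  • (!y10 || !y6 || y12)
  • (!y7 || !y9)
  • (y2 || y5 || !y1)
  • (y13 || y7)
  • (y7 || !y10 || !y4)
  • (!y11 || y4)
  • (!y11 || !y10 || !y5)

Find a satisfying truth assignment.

y1 = F  y2 = T  y3 = T  y4 = F  y5 = T  y6 = F  y7 = F  y8 = F  y9 = F  y10 = F  y11 = F  y12 = T  y13 = T

y2 occurs only positively in the remaining clauses — set y2 = True.
Pure literal: y13 appears only positively; assign y13 = True.
Try y1 = False.
Try y3 = True.
  then y9 is forced to False.
  then y12 is forced to True.
The remaining clauses are satisfied by y4 = False, y5 = True, y6 = False, y7 = False, y8 = False, y10 = False, y11 = False.
Check each clause:
  1. (!y11 || y5 || !y1) — !y11 is true.
  2. (y6 || y2) — y2 is true.
  3. (y4 || !y3 || !y11) — !y11 is true.
  4. (!y9 || !y10 || y5) — y5 is true.
  5. (!y7 || y6) — !y7 is true.
  6. (!y10 || y6 || !y7) — !y7 is true.
  7. (y13 || y2) — y2 is true.
  8. (y10 || y1 || !y9) — !y9 is true.
  9. (!y3 || !y1) — !y1 is true.
  10. (y9 || y12) — y12 is true.
  11. (y5 || y7 || y11) — y5 is true.
  12. (!y9 || !y3) — !y9 is true.
  13. (!y4 || !y6) — !y6 is true.
  14. (!y9 || y13) — y13 is true.
  15. (y6 || !y9 || !y12) — !y9 is true.
  16. (!y10 || !y6 || y12) — !y6 is true.
  17. (!y7 || !y9) — !y7 is true.
  18. (!y1 || y5 || y2) — y2 is true.
  19. (y13 || y7) — y13 is true.
  20. (y7 || !y10 || !y4) — !y4 is true.
  21. (y4 || !y11) — !y11 is true.
  22. (!y10 || !y5 || !y11) — !y11 is true.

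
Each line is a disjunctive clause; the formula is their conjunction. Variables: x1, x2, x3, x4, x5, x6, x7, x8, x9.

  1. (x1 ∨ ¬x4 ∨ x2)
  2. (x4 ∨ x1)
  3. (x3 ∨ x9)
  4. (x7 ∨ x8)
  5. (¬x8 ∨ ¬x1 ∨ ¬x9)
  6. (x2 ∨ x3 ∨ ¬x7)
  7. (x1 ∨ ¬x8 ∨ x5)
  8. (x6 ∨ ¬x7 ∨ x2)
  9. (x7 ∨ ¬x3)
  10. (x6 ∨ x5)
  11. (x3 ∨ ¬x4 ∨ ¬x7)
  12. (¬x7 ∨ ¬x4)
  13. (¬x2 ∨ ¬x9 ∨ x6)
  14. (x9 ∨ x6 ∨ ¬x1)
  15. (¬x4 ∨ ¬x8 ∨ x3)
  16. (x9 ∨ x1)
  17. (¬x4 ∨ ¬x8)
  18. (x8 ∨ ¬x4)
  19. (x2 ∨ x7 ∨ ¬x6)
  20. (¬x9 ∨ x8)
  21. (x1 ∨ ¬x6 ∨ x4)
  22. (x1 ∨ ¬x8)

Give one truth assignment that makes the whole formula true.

x1=True, x2=True, x3=True, x4=False, x5=False, x6=True, x7=True, x8=True, x9=False

Set x1 = True and propagate.
Set x2 = True and propagate.
Branch on x3: take x3 = True.
  then x7 is forced to True.
  then x4 is forced to False.
The remaining clauses are satisfied by x5 = False, x6 = True, x8 = True, x9 = False.
Check each clause:
  1. (¬x4 ∨ x2 ∨ x1) — x1 is true.
  2. (x4 ∨ x1) — x1 is true.
  3. (x3 ∨ x9) — x3 is true.
  4. (x7 ∨ x8) — x8 is true.
  5. (¬x8 ∨ ¬x1 ∨ ¬x9) — ¬x9 is true.
  6. (x3 ∨ ¬x7 ∨ x2) — x2 is true.
  7. (x1 ∨ ¬x8 ∨ x5) — x1 is true.
  8. (x6 ∨ ¬x7 ∨ x2) — x2 is true.
  9. (x7 ∨ ¬x3) — x7 is true.
  10. (x6 ∨ x5) — x6 is true.
  11. (x3 ∨ ¬x7 ∨ ¬x4) — x3 is true.
  12. (¬x7 ∨ ¬x4) — ¬x4 is true.
  13. (¬x2 ∨ x6 ∨ ¬x9) — x6 is true.
  14. (x9 ∨ ¬x1 ∨ x6) — x6 is true.
  15. (¬x4 ∨ x3 ∨ ¬x8) — x3 is true.
  16. (x9 ∨ x1) — x1 is true.
  17. (¬x4 ∨ ¬x8) — ¬x4 is true.
  18. (x8 ∨ ¬x4) — x8 is true.
  19. (x2 ∨ ¬x6 ∨ x7) — x2 is true.
  20. (x8 ∨ ¬x9) — x8 is true.
  21. (¬x6 ∨ x1 ∨ x4) — x1 is true.
  22. (x1 ∨ ¬x8) — x1 is true.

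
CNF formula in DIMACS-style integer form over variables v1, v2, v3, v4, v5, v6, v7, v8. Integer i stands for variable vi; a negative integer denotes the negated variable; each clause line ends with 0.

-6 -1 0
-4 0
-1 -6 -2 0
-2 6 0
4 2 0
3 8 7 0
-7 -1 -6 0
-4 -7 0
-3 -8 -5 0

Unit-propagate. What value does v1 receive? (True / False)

(¬v4) is a unit clause: v4 = False.
(v2 ∨ v4) with v4 = False leaves only v2, so v2 = True.
(¬v2 ∨ v6): since v2 = True, the clause reduces to (v6). v6 = True.
From (¬v6 ∨ ¬v1) and v6 = True: v1 = False.

False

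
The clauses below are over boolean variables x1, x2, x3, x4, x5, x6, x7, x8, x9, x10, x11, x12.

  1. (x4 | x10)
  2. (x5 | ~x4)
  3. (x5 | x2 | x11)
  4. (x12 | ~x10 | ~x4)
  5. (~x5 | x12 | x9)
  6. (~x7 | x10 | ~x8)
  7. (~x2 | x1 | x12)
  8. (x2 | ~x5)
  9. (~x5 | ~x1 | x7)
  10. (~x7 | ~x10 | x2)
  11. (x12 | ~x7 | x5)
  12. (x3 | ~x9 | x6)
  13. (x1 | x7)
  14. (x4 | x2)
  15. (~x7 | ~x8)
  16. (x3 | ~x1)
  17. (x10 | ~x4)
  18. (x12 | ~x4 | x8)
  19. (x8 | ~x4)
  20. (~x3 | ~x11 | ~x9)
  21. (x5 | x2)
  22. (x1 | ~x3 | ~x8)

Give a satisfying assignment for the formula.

x1 = T, x2 = T, x3 = T, x4 = F, x5 = F, x6 = T, x7 = F, x8 = T, x9 = F, x10 = T, x11 = T, x12 = F

Check each clause:
  1. (x4 | x10) — x10 is true.
  2. (x5 | ~x4) — ~x4 is true.
  3. (x2 | x5 | x11) — x2 is true.
  4. (~x4 | x12 | ~x10) — ~x4 is true.
  5. (~x5 | x9 | x12) — ~x5 is true.
  6. (~x7 | ~x8 | x10) — ~x7 is true.
  7. (x1 | ~x2 | x12) — x1 is true.
  8. (~x5 | x2) — x2 is true.
  9. (~x1 | x7 | ~x5) — ~x5 is true.
  10. (~x10 | x2 | ~x7) — ~x7 is true.
  11. (x5 | x12 | ~x7) — ~x7 is true.
  12. (~x9 | x6 | x3) — x3 is true.
  13. (x7 | x1) — x1 is true.
  14. (x2 | x4) — x2 is true.
  15. (~x8 | ~x7) — ~x7 is true.
  16. (~x1 | x3) — x3 is true.
  17. (~x4 | x10) — x10 is true.
  18. (~x4 | x12 | x8) — x8 is true.
  19. (x8 | ~x4) — x8 is true.
  20. (~x3 | ~x11 | ~x9) — ~x9 is true.
  21. (x5 | x2) — x2 is true.
  22. (~x8 | x1 | ~x3) — x1 is true.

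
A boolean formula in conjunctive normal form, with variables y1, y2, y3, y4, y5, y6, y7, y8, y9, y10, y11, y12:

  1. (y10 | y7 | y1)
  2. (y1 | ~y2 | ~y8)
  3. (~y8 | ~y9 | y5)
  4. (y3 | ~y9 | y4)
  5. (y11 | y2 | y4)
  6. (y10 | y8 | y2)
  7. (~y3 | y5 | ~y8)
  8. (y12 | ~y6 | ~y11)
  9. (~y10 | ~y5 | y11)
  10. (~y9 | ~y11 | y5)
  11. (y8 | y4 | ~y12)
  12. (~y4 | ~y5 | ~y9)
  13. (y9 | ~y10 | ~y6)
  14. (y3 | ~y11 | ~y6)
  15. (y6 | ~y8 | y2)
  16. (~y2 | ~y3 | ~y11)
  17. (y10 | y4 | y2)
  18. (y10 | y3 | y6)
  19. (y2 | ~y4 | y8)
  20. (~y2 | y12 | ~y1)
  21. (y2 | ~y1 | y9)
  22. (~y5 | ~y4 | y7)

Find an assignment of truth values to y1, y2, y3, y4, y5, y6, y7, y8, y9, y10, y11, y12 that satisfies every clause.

y1 = False  y2 = True  y3 = True  y4 = False  y5 = False  y6 = False  y7 = True  y8 = False  y9 = True  y10 = True  y11 = False  y12 = False

y7 occurs only positively in the remaining clauses — set y7 = True.
Try y1 = False.
Branch on y2: take y2 = True.
  then y8 is forced to False.
For the remaining variables, y3 = True, y4 = False, y5 = False, y6 = False, y9 = True, y10 = True, y11 = False, y12 = False works.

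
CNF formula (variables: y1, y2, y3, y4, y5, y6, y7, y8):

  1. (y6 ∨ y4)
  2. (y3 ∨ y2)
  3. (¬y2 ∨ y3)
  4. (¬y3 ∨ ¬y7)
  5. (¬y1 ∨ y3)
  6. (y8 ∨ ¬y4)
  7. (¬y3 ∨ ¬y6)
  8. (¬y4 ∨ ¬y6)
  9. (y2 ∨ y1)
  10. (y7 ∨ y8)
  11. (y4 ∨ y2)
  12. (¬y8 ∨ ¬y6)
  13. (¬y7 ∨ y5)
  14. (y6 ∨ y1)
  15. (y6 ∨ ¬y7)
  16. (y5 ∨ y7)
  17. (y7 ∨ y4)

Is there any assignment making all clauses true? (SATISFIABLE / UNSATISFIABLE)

SATISFIABLE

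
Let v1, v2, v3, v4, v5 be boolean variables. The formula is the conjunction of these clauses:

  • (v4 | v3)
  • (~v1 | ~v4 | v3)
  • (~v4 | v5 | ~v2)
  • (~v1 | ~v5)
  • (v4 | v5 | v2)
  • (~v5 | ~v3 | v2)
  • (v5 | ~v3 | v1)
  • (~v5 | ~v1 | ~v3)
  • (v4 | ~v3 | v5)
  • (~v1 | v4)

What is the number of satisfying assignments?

6

The models are:
  v1=F v2=F v3=F v4=T v5=F
  v1=F v2=F v3=F v4=T v5=T
  v1=F v2=T v3=F v4=T v5=T
  v1=F v2=T v3=T v4=F v5=T
  v1=F v2=T v3=T v4=T v5=T
  v1=T v2=F v3=T v4=T v5=F
That's 6 in total.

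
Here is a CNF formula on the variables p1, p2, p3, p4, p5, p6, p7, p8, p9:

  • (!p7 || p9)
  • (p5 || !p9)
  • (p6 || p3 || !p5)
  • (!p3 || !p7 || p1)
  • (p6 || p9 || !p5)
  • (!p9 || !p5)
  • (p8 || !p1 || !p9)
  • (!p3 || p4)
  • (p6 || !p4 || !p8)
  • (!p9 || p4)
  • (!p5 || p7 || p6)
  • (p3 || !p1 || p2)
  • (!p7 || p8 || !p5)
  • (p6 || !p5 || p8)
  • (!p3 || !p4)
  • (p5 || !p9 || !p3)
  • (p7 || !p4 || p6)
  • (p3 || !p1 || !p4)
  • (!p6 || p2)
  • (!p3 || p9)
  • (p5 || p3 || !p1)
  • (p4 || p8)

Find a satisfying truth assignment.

p1=F, p2=T, p3=F, p4=T, p5=F, p6=T, p7=F, p8=F, p9=F

Check each clause:
  1. (!p7 || p9) — !p7 is true.
  2. (p5 || !p9) — !p9 is true.
  3. (p3 || p6 || !p5) — p6 is true.
  4. (!p7 || !p3 || p1) — !p3 is true.
  5. (p6 || p9 || !p5) — !p5 is true.
  6. (!p9 || !p5) — !p5 is true.
  7. (!p9 || p8 || !p1) — !p1 is true.
  8. (p4 || !p3) — p4 is true.
  9. (p6 || !p4 || !p8) — !p8 is true.
  10. (!p9 || p4) — p4 is true.
  11. (!p5 || p6 || p7) — !p5 is true.
  12. (!p1 || p2 || p3) — p2 is true.
  13. (p8 || !p7 || !p5) — !p7 is true.
  14. (!p5 || p8 || p6) — !p5 is true.
  15. (!p4 || !p3) — !p3 is true.
  16. (!p9 || !p3 || p5) — !p3 is true.
  17. (!p4 || p7 || p6) — p6 is true.
  18. (!p4 || p3 || !p1) — !p1 is true.
  19. (!p6 || p2) — p2 is true.
  20. (p9 || !p3) — !p3 is true.
  21. (p3 || p5 || !p1) — !p1 is true.
  22. (p8 || p4) — p4 is true.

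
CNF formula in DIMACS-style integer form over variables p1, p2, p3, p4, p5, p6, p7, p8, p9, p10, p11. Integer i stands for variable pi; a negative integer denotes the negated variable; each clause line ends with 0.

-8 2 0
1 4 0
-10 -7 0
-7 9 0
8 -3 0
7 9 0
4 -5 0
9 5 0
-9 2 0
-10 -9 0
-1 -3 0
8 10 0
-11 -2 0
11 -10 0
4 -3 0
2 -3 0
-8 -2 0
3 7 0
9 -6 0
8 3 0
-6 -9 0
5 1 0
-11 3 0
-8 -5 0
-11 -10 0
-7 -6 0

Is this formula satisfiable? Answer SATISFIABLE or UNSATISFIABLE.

UNSATISFIABLE

p3 = True:
  propagation gives p8=True, p2=True; an empty clause results — contradiction.
p3 = False:
  propagation gives p7=True, p10=False, p9=True, p2=True; an empty clause results — contradiction.
Every branch closes, so no satisfying assignment exists.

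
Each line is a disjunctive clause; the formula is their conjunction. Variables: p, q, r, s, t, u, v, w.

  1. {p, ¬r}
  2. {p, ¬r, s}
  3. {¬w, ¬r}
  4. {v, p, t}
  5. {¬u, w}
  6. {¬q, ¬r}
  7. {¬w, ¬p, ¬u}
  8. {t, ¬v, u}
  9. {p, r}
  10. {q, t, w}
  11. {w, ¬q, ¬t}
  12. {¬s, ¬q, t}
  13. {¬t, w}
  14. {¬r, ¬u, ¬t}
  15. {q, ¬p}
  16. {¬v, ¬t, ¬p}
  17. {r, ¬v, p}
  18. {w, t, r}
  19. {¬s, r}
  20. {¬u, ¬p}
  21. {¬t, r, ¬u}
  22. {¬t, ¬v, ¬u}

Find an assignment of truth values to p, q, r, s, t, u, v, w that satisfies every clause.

p=True, q=True, r=False, s=False, t=True, u=False, v=False, w=True

Try p = True.
  then q is forced to True.
  then r is forced to False.
  then s is forced to False.
  then u is forced to False.
Branch on t: take t = True.
  then w is forced to True.
  then v is forced to False.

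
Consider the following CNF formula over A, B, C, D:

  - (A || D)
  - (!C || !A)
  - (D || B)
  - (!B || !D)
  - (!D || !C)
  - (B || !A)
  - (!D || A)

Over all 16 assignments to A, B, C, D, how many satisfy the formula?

1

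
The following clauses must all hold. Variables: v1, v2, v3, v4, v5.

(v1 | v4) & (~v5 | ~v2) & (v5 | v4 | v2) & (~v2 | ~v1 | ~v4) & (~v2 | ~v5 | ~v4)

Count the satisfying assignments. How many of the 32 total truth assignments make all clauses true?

Split on v2, then v4.
  v2=T, v4=T: remaining (v1,v3,v5) ∈ {(F,F,F); (F,T,F)} — 2.
  v2=T, v4=F: remaining (v1,v3,v5) ∈ {(T,F,F); (T,T,F)} — 2.
  v2=F, v4=T: v1, v3, v5 free → 2^3 = 8.
  v2=F, v4=F: remaining (v1,v3,v5) ∈ {(T,F,T); (T,T,T)} — 2.
Total: 2 + 2 + 8 + 2 = 14.

14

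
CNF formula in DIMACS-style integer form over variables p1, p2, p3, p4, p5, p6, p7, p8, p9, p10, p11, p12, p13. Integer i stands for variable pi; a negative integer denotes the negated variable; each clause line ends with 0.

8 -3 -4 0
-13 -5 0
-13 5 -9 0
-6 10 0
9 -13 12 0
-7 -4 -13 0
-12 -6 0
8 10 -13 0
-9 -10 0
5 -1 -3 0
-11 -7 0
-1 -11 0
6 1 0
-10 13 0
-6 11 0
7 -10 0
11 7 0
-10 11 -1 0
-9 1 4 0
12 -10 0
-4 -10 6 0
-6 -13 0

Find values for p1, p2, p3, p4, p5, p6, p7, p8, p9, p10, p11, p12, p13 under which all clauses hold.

p1 = T, p2 = T, p3 = T, p4 = T, p5 = T, p6 = F, p7 = T, p8 = T, p9 = F, p10 = F, p11 = F, p12 = T, p13 = F

Pure literal: p8 appears only positively; assign p8 = True.
Branch on p1: take p1 = True.
  then p11 is forced to False.
  then p6 is forced to False.
  then p7 is forced to True.
  then p10 is forced to False.
The remaining clauses are satisfied by p2 = True, p3 = True, p4 = True, p5 = True, p9 = False, p12 = True, p13 = False.
Every clause has at least one true literal under this assignment.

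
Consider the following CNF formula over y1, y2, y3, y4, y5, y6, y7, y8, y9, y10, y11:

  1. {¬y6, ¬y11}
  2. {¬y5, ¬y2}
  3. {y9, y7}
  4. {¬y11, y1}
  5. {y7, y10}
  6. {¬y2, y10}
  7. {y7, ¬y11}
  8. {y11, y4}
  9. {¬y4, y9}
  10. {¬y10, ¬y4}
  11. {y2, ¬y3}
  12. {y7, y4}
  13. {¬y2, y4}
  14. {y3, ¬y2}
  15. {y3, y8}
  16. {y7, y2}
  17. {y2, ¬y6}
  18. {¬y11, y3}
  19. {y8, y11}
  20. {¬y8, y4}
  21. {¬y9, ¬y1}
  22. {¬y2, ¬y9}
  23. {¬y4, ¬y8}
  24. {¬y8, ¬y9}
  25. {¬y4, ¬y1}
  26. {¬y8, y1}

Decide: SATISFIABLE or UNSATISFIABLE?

UNSATISFIABLE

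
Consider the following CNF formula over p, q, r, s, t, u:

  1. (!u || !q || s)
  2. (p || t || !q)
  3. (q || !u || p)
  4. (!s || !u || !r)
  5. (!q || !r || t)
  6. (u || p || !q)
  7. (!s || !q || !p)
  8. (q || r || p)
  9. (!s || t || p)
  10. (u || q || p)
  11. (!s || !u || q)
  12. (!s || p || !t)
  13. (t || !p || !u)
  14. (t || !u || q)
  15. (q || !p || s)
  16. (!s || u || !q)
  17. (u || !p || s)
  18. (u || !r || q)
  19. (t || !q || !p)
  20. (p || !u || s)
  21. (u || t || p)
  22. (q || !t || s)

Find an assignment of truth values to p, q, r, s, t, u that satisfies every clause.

p=T, q=F, r=F, s=T, t=T, u=F

Try p = True.
Branch on q: take q = False.
  then s is forced to True.
  then u is forced to False.
  then r is forced to False.
t is now unconstrained; take t = True.
Check each clause:
  1. (!u || s || !q) — !u is true.
  2. (p || t || !q) — p is true.
  3. (p || q || !u) — p is true.
  4. (!r || !u || !s) — !u is true.
  5. (!r || t || !q) — t is true.
  6. (u || !q || p) — p is true.
  7. (!p || !q || !s) — !q is true.
  8. (r || p || q) — p is true.
  9. (!s || t || p) — p is true.
  10. (u || q || p) — p is true.
  11. (q || !s || !u) — !u is true.
  12. (!s || p || !t) — p is true.
  13. (!u || t || !p) — !u is true.
  14. (t || q || !u) — !u is true.
  15. (s || !p || q) — s is true.
  16. (u || !s || !q) — !q is true.
  17. (u || s || !p) — s is true.
  18. (!r || u || q) — !r is true.
  19. (t || !q || !p) — t is true.
  20. (p || s || !u) — p is true.
  21. (t || p || u) — p is true.
  22. (q || !t || s) — s is true.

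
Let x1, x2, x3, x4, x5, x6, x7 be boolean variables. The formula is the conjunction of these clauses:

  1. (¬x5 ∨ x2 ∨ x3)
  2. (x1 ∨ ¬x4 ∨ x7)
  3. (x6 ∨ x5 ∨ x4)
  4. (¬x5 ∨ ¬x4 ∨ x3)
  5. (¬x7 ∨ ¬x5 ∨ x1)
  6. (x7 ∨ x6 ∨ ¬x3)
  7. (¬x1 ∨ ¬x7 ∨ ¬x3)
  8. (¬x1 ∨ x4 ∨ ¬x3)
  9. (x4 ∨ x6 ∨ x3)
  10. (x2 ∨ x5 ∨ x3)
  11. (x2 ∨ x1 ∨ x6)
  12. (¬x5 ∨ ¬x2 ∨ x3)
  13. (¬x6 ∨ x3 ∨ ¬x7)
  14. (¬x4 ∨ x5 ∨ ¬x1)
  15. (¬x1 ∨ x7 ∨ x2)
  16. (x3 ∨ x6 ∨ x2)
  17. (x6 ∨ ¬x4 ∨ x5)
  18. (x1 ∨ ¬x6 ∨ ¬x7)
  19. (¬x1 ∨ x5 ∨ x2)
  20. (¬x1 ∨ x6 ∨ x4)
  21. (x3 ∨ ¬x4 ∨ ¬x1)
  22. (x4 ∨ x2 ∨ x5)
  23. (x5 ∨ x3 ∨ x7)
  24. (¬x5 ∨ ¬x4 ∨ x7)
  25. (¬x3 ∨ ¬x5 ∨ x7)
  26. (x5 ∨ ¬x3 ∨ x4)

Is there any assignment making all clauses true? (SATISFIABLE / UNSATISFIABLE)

UNSATISFIABLE

x3 = True:
  x1 = True:
    propagation gives x7=False, x6=True, x4=True, x5=True; an empty clause results — contradiction.
  x1 = False:
    x5 = True:
      propagation gives x7=False; contradiction.
    x5 = False:
      propagation gives x4=True, x7=True, x6=True; contradiction.
x3 = False:
  x5 = True:
    propagation gives x2=True; an empty clause results — contradiction.
  x5 = False:
    propagation gives x2=True, x7=True, x6=False, x4=True; an empty clause results — contradiction.
Every branch closes, so no satisfying assignment exists.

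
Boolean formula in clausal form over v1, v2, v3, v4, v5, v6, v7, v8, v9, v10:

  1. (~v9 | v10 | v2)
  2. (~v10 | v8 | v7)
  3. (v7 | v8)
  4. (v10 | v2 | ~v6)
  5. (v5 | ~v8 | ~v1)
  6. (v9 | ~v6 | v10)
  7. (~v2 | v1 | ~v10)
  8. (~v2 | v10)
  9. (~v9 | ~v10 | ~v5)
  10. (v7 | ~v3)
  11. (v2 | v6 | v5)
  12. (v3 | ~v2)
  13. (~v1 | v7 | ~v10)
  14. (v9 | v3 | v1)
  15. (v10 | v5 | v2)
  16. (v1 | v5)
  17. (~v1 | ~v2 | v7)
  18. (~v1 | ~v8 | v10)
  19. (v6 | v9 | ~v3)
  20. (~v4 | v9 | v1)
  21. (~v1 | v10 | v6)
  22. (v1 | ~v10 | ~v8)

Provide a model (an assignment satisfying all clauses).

v1=T, v2=F, v3=F, v4=F, v5=T, v6=F, v7=T, v8=F, v9=F, v10=T

Pure literal: v4 appears only negated; assign v4 = False.
v7 occurs only positively in the remaining clauses — set v7 = True.
Try v1 = True.
The remaining clauses are satisfied by v2 = False, v3 = False, v5 = True, v6 = False, v8 = False, v9 = False, v10 = True.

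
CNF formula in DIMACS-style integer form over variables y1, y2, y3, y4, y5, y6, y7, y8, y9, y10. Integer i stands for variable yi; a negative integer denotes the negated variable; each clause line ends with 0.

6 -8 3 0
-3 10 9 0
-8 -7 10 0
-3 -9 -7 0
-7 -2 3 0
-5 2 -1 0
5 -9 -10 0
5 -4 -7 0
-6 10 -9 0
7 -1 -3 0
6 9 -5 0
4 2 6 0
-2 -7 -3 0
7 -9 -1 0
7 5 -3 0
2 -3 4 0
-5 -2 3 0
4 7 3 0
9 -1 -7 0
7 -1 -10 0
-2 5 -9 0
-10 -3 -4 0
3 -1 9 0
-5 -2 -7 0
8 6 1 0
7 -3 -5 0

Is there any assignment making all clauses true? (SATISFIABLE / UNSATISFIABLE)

Set y1 = False and propagate.
Try y2 = True.
For the remaining variables, y3 = False, y4 = True, y5 = False, y6 = True, y7 = False, y8 = False, y9 = False, y10 = False works.
So y1=False, y2=True, y3=False, y4=True, y5=False, y6=True, y7=False, y8=False, y9=False, y10=False is a satisfying assignment.

SATISFIABLE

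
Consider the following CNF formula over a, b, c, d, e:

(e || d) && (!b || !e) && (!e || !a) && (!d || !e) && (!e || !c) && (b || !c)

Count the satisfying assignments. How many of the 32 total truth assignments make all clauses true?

7

Satisfying assignments:
  a=0 b=0 c=0 d=0 e=1
  a=0 b=0 c=0 d=1 e=0
  a=0 b=1 c=0 d=1 e=0
  a=0 b=1 c=1 d=1 e=0
  a=1 b=0 c=0 d=1 e=0
  a=1 b=1 c=0 d=1 e=0
  a=1 b=1 c=1 d=1 e=0
That's 7 in total.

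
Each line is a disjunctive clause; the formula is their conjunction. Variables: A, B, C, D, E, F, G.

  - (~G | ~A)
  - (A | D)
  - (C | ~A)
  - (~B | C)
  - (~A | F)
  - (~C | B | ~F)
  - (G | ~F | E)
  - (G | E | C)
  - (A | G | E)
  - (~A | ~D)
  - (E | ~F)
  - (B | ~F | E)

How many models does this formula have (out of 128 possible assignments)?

Case analysis on A and E:
  A=T, E=T: remaining (B,C,D,F,G) ∈ {(T,T,F,T,F)} — 1.
  A=T, E=F: a clause becomes empty — 0.
  A=F, E=T: G free; 5 ways for (B,C,D,F) × 2^1 = 10.
  A=F, E=F: remaining (B,C,D,F,G) ∈ {(F,F,T,F,T); (F,T,T,F,T); (T,T,T,F,T)} — 3.
Total: 1 + 0 + 10 + 3 = 14.

14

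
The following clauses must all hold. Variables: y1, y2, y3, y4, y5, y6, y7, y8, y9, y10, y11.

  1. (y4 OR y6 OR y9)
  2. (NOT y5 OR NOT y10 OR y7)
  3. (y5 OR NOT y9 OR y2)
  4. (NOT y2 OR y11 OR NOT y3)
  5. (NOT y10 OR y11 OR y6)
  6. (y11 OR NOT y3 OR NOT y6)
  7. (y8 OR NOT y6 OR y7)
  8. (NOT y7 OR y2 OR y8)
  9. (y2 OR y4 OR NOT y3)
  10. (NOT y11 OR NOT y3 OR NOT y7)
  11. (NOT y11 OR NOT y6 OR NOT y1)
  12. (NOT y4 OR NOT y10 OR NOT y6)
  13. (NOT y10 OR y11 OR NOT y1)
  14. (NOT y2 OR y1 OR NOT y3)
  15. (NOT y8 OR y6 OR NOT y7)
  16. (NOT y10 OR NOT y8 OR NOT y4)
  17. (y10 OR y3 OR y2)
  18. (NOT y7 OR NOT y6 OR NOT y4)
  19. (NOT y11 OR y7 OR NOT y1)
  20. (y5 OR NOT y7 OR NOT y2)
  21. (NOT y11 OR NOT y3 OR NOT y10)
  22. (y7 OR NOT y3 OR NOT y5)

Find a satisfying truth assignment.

y1 = False  y2 = True  y3 = False  y4 = False  y5 = False  y6 = False  y7 = False  y8 = False  y9 = True  y10 = False  y11 = True

Try y1 = False.
Try y2 = True.
  then y3 is forced to False.
Set y4 = False and propagate.
The remaining clauses are satisfied by y5 = False, y6 = False, y7 = False, y8 = False, y9 = True, y10 = False, y11 = True.
Every clause has at least one true literal under this assignment.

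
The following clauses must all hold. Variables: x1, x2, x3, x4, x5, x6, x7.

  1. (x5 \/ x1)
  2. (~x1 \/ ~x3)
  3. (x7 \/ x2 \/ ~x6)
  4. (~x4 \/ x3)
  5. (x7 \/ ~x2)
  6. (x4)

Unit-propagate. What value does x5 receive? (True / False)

(x4) stands alone — x4 = True.
From (x3 \/ ~x4) and x4 = True: x3 = True.
(~x3 \/ ~x1): since x3 = True, the clause reduces to (~x1). x1 = False.
From (x1 \/ x5) and x1 = False: x5 = True.

True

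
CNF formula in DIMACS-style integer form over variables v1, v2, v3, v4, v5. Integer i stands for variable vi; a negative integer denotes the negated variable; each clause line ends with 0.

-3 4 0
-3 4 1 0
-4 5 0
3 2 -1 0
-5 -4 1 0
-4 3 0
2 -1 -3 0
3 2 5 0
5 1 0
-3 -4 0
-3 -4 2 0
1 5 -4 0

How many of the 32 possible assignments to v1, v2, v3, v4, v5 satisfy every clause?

4

Satisfying assignments:
  v1=F v2=F v3=F v4=F v5=T
  v1=F v2=T v3=F v4=F v5=T
  v1=T v2=T v3=F v4=F v5=F
  v1=T v2=T v3=F v4=F v5=T
That's 4 in total.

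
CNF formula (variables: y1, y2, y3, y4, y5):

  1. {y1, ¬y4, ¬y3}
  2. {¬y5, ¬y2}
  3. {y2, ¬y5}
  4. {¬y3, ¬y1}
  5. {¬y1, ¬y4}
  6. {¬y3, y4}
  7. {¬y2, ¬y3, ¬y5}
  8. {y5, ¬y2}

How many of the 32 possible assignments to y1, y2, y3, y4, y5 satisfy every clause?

3

Satisfying assignments:
  y1=F y2=F y3=F y4=F y5=F
  y1=F y2=F y3=F y4=T y5=F
  y1=T y2=F y3=F y4=F y5=F
That's 3 in total.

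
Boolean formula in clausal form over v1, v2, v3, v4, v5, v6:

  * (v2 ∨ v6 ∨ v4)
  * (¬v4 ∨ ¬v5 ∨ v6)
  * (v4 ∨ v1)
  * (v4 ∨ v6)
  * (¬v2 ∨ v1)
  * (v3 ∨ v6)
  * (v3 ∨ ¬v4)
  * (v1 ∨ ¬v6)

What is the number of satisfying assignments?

Case analysis on v4 and v6:
  v4=T, v6=T: remaining (v1,v2,v3,v5) ∈ {(T,F,T,F); (T,F,T,T); (T,T,T,F); (T,T,T,T)} — 4.
  v4=T, v6=F: remaining (v1,v2,v3,v5) ∈ {(F,F,T,F); (T,F,T,F); (T,T,T,F)} — 3.
  v4=F, v6=T: forces v1=T; v2, v3, v5 free → 2^3 = 8.
  v4=F, v6=F: a clause becomes empty — 0.
Total: 4 + 3 + 8 + 0 = 15.

15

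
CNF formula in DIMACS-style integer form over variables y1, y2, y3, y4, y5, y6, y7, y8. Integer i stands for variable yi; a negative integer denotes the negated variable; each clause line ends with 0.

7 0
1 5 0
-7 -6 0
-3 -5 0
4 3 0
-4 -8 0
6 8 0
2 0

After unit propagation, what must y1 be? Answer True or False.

True

(y7) is a unit clause: y7 = True.
(~y6 \/ ~y7) with y7 = True leaves only ~y6, so y6 = False.
(y8 \/ y6) with y6 = False leaves only y8, so y8 = True.
(~y8 \/ ~y4): since y8 = True, the clause reduces to (~y4). y4 = False.
(y3 \/ y4): since y4 = False, the clause reduces to (y3). y3 = True.
(~y5 \/ ~y3): since y3 = True, the clause reduces to (~y5). y5 = False.
(y5 \/ y1): since y5 = False, the clause reduces to (y1). y1 = True.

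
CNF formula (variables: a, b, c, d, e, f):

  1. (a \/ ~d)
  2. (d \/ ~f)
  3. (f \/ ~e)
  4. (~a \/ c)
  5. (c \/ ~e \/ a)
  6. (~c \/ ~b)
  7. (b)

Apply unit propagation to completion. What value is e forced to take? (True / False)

False

Unit clause (b) sets b = True.
From (~c \/ ~b) and b = True: c = False.
From (~a \/ c) and c = False: a = False.
(~d \/ a): since a = False, the clause reduces to (~d). d = False.
(~f \/ d) with d = False leaves only ~f, so f = False.
(~e \/ f): since f = False, the clause reduces to (~e). e = False.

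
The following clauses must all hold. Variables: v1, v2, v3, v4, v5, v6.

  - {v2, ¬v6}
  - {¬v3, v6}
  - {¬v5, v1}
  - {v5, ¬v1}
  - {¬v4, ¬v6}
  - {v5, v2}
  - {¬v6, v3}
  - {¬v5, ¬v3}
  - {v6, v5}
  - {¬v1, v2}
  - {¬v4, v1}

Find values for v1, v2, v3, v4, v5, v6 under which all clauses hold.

v1=True, v2=True, v3=False, v4=True, v5=True, v6=False

Check each clause:
  1. {v2, ¬v6} — v2 is true.
  2. {v6, ¬v3} — ¬v3 is true.
  3. {v1, ¬v5} — v1 is true.
  4. {¬v1, v5} — v5 is true.
  5. {¬v4, ¬v6} — ¬v6 is true.
  6. {v2, v5} — v2 is true.
  7. {v3, ¬v6} — ¬v6 is true.
  8. {¬v5, ¬v3} — ¬v3 is true.
  9. {v6, v5} — v5 is true.
  10. {v2, ¬v1} — v2 is true.
  11. {v1, ¬v4} — v1 is true.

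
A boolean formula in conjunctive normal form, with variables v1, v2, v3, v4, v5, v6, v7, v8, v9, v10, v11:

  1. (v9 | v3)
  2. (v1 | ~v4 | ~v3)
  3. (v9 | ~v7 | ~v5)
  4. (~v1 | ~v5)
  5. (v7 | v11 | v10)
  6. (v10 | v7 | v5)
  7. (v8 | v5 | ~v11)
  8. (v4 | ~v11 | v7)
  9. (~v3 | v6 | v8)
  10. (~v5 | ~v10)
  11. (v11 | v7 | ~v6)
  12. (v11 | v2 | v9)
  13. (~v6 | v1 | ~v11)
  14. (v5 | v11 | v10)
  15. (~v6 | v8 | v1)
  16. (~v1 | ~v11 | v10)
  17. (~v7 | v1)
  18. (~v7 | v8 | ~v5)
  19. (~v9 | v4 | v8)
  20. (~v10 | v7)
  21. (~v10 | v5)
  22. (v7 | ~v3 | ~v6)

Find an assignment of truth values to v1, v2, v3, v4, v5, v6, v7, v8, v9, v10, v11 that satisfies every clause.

v1=F  v2=T  v3=F  v4=T  v5=T  v6=F  v7=F  v8=F  v9=T  v10=F  v11=T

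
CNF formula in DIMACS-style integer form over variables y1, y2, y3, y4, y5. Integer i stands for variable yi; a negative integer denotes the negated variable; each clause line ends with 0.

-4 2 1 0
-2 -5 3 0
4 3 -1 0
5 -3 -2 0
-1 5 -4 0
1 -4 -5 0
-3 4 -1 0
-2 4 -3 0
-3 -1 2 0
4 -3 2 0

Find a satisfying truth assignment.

y1 = F, y2 = F, y3 = F, y4 = F, y5 = F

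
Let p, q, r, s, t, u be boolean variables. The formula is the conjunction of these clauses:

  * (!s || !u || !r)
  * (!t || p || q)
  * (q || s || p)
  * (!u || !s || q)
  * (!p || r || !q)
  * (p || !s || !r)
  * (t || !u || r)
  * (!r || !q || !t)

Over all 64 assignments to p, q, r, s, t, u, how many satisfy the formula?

23

Case analysis on q and r:
  q=T, r=T: 5 of the 16 assignments to (p,s,t,u) work.
  q=T, r=F: s free; 3 ways for (p,t,u) × 2^1 = 6.
  q=F, r=T: t free; 3 ways for (p,s,u) × 2^1 = 6.
  q=F, r=F: 6 of the 16 assignments to (p,s,t,u) work.
Total: 5 + 6 + 6 + 6 = 23.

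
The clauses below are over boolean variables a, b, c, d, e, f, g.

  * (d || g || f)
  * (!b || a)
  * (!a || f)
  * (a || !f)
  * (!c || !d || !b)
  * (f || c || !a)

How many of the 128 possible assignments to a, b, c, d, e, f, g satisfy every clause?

Case analysis on a and f:
  a=1, f=1: e, g free; 7 ways for (b,c,d) × 2^2 = 28.
  a=1, f=0: a clause becomes empty — 0.
  a=0, f=1: a clause becomes empty — 0.
  a=0, f=0: c, e free; 3 ways for (b,d,g) × 2^2 = 12.
Total: 28 + 0 + 0 + 12 = 40.

40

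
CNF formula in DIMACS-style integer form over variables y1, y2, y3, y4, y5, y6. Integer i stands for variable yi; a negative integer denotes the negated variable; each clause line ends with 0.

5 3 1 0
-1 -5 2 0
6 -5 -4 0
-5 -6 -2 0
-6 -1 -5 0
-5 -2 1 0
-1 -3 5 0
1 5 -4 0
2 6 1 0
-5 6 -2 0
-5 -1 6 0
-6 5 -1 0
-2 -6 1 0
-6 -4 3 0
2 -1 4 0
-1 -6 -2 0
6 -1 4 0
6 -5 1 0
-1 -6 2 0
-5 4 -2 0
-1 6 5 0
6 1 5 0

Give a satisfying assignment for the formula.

y1 = F  y2 = F  y3 = F  y4 = F  y5 = T  y6 = T

Set y1 = False and propagate.
Set y2 = False and propagate.
  then y6 is forced to True.
For the remaining variables, y3 = False, y4 = False, y5 = True works.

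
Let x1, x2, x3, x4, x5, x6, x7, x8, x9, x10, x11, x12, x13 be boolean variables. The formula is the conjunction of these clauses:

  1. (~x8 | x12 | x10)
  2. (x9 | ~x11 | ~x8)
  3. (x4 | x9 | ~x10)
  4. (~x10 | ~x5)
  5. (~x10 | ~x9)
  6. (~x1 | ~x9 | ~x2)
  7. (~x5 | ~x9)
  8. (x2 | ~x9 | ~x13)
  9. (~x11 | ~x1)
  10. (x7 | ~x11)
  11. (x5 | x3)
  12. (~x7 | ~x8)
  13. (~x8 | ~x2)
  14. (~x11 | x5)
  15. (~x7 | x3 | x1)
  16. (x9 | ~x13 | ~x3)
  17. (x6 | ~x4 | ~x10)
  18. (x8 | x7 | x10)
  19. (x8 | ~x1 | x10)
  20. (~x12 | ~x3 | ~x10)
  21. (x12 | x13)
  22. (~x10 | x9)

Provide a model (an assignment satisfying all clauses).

x1=0  x2=0  x3=1  x4=0  x5=0  x6=0  x7=0  x8=1  x9=0  x10=0  x11=0  x12=1  x13=0

Pure literal: x11 appears only negated; assign x11 = False.
Branch on x1: take x1 = False.
For the remaining variables, x2 = False, x3 = True, x4 = False, x5 = False, x6 = False, x7 = False, x8 = True, x9 = False, x10 = False, x12 = True, x13 = False works.
Every clause has at least one true literal under this assignment.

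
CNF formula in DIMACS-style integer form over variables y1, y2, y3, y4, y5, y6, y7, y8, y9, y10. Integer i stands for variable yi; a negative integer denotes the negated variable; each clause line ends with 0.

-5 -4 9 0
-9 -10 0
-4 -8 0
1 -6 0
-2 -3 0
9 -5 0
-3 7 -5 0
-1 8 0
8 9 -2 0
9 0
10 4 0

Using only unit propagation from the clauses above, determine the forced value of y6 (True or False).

(y9) is a unit clause: y9 = True.
(~y10 \/ ~y9) with y9 = True leaves only ~y10, so y10 = False.
In (y10 \/ y4), y10 is now false; y4 must hold, so y4 = True.
From (~y4 \/ ~y8) and y4 = True: y8 = False.
(~y1 \/ y8): since y8 = False, the clause reduces to (~y1). y1 = False.
From (~y6 \/ y1) and y1 = False: y6 = False.

False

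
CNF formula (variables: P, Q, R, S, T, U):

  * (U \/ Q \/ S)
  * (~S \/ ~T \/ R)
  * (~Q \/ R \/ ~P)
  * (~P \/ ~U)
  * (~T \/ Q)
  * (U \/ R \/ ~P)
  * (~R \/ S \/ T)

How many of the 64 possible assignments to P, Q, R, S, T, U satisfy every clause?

21

Case analysis on R and P:
  R=1, P=1: remaining (Q,S,T,U) ∈ {(0,1,0,0); (1,0,1,0); (1,1,0,0); (1,1,1,0)} — 4.
  R=1, P=0: U free; 4 ways for (Q,S,T) × 2^1 = 8.
  R=0, P=1: a clause becomes empty — 0.
  R=0, P=0: 9 of the 16 assignments to (Q,S,T,U) work.
Total: 4 + 8 + 0 + 9 = 21.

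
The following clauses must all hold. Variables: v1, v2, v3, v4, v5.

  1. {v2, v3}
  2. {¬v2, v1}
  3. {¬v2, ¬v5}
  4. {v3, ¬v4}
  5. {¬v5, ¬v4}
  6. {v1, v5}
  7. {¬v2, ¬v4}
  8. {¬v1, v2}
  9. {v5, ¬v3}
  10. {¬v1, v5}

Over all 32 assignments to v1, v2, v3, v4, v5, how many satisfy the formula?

1

Satisfying assignments:
  v1=F v2=F v3=T v4=F v5=T
Count: 1.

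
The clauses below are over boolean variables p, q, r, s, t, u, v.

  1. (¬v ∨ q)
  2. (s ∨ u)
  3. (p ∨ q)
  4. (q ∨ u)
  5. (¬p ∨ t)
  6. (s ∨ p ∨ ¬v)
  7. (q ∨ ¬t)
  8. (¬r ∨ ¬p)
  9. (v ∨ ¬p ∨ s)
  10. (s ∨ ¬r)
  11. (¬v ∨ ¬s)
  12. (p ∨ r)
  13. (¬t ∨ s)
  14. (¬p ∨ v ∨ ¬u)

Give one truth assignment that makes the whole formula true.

p = F, q = T, r = T, s = T, t = T, u = T, v = F

Check each clause:
  1. (¬v ∨ q) — ¬v is true.
  2. (u ∨ s) — s is true.
  3. (p ∨ q) — q is true.
  4. (u ∨ q) — q is true.
  5. (¬p ∨ t) — t is true.
  6. (s ∨ ¬v ∨ p) — ¬v is true.
  7. (¬t ∨ q) — q is true.
  8. (¬r ∨ ¬p) — ¬p is true.
  9. (s ∨ v ∨ ¬p) — s is true.
  10. (¬r ∨ s) — s is true.
  11. (¬v ∨ ¬s) — ¬v is true.
  12. (r ∨ p) — r is true.
  13. (¬t ∨ s) — s is true.
  14. (¬u ∨ ¬p ∨ v) — ¬p is true.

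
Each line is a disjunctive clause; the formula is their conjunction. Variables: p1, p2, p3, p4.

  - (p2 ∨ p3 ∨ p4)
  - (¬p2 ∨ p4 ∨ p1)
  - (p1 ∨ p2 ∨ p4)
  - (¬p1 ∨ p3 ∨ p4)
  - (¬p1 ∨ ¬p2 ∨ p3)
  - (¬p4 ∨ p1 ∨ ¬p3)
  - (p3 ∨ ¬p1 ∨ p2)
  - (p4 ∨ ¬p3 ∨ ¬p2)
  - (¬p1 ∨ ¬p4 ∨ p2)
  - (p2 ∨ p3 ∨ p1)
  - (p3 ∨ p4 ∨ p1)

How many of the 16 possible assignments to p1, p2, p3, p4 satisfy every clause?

Satisfying assignments:
  p1=F p2=T p3=F p4=T
  p1=T p2=F p3=T p4=F
  p1=T p2=T p3=T p4=T
Count: 3.

3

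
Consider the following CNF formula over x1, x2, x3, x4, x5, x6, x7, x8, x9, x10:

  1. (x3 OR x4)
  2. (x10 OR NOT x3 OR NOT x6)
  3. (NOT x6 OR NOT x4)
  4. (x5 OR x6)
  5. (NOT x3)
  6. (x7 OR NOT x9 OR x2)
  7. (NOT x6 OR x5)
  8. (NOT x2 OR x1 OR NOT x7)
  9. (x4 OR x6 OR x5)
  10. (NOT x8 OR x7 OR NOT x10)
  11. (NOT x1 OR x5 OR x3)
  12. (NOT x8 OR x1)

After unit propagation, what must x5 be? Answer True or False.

True

(NOT x3) stands alone — x3 = False.
From (x4 OR x3) and x3 = False: x4 = True.
(NOT x6 OR NOT x4): since x4 = True, the clause reduces to (NOT x6). x6 = False.
From (x5 OR x6) and x6 = False: x5 = True.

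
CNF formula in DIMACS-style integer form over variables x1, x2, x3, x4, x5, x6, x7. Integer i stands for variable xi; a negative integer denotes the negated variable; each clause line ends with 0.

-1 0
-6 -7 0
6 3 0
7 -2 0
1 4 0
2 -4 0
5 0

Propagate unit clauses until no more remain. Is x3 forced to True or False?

True

Unit clause (~x1) sets x1 = False.
From (x4 \/ x1) and x1 = False: x4 = True.
In (x2 \/ ~x4), ~x4 is now false; x2 must hold, so x2 = True.
In (x7 \/ ~x2), ~x2 is now false; x7 must hold, so x7 = True.
(~x7 \/ ~x6) with x7 = True leaves only ~x6, so x6 = False.
(x3 \/ x6) with x6 = False leaves only x3, so x3 = True.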